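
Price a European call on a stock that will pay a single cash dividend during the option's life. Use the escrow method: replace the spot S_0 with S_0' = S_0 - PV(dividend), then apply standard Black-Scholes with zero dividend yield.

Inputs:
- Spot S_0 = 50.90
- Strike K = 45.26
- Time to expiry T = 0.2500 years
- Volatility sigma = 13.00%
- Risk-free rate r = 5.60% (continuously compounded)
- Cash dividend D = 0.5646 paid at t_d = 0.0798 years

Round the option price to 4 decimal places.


Answer: Price = 5.7457

Derivation:
PV(D) = D * exp(-r * t_d) = 0.5646 * 0.99554117 = 0.56208254
S_0' = S_0 - PV(D) = 50.9000 - 0.56208254 = 50.33791746
d1 = (ln(S_0'/K) + (r + sigma^2/2)*T) / (sigma*sqrt(T)) = 1.88380737
d2 = d1 - sigma*sqrt(T) = 1.81880737
exp(-rT) = 0.98609754
N(d1) = 0.97020448; N(d2) = 0.96552959
C = S_0' * N(d1) - K * exp(-rT) * N(d2) = 50.33791746 * 0.97020448 - 45.2600 * 0.98609754 * 0.96552959 = 5.7457


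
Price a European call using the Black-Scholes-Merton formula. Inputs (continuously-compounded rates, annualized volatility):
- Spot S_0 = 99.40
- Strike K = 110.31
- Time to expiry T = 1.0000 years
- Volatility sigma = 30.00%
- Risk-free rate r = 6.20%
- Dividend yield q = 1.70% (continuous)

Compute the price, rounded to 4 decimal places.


d1 = (ln(S/K) + (r - q + 0.5*sigma^2) * T) / (sigma * sqrt(T)) = -0.04714157
d2 = d1 - sigma * sqrt(T) = -0.34714157
exp(-rT) = 0.93988289; exp(-qT) = 0.98314368
C = S_0 * exp(-qT) * N(d1) - K * exp(-rT) * N(d2)
N(d1) = 0.48120020; N(d2) = 0.36424248
C = 99.4000 * 0.98314368 * 0.48120020 - 110.3100 * 0.93988289 * 0.36424248 = 9.2609

Answer: Price = 9.2609


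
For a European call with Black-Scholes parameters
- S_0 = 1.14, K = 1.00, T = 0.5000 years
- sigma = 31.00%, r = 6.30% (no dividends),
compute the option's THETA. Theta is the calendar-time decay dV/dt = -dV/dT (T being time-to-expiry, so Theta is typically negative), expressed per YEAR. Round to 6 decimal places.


d1 = 0.8510521090; d2 = 0.6318490069
phi(d1) = 0.2777362437; exp(-qT) = 1.0000000000; exp(-rT) = 0.9689909565
Theta = -S*exp(-qT)*phi(d1)*sigma/(2*sqrt(T)) - r*K*exp(-rT)*N(d2) + q*S*exp(-qT)*N(d1)
N(d1) = 0.8026297965; N(d2) = 0.7362572265; sqrt(T) = 0.7071067812
Term 1 = -1.1400 * 1.0000000000 * 0.2777362437 * 0.3100 / (2 * 0.7071067812) = -0.0694039367
Term 2 = -0.0630 * 1.0000 * 0.9689909565 * 0.7362572265 = -0.0449458754
Term 3 = 0 (no dividend yield, q = 0)
Theta = -0.0694039367 + (-0.0449458754) + (0.0000000000) = -0.114350

Answer: Theta = -0.114350


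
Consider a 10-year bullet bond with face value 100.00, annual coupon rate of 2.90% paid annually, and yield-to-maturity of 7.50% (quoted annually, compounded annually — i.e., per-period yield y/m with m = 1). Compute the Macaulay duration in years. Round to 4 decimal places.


Answer: Macaulay duration = 8.5188 years

Derivation:
Coupon per period c = face * coupon_rate / m = 2.900000
Periods per year m = 1; per-period yield y/m = 0.075000
Number of cashflows N = 10
Cashflows (t years, CF_t, discount factor 1/(1+y/m)^(m*t), PV):
  t = 1.0000: CF_t = 2.900000, DF = 0.930233, PV = 2.697674
  t = 2.0000: CF_t = 2.900000, DF = 0.865333, PV = 2.509465
  t = 3.0000: CF_t = 2.900000, DF = 0.804961, PV = 2.334386
  t = 4.0000: CF_t = 2.900000, DF = 0.748801, PV = 2.171522
  t = 5.0000: CF_t = 2.900000, DF = 0.696559, PV = 2.020020
  t = 6.0000: CF_t = 2.900000, DF = 0.647962, PV = 1.879088
  t = 7.0000: CF_t = 2.900000, DF = 0.602755, PV = 1.747989
  t = 8.0000: CF_t = 2.900000, DF = 0.560702, PV = 1.626036
  t = 9.0000: CF_t = 2.900000, DF = 0.521583, PV = 1.512592
  t = 10.0000: CF_t = 102.900000, DF = 0.485194, PV = 49.926455
Price P = sum_t PV_t = 68.425228
Macaulay numerator sum_t t * PV_t:
  t * PV_t at t = 1.0000: 2.697674
  t * PV_t at t = 2.0000: 5.018929
  t * PV_t at t = 3.0000: 7.003157
  t * PV_t at t = 4.0000: 8.686086
  t * PV_t at t = 5.0000: 10.100100
  t * PV_t at t = 6.0000: 11.274530
  t * PV_t at t = 7.0000: 12.235924
  t * PV_t at t = 8.0000: 13.008292
  t * PV_t at t = 9.0000: 13.613329
  t * PV_t at t = 10.0000: 499.264552
Macaulay duration D = (sum_t t * PV_t) / P = 582.902574 / 68.425228 = 8.518826


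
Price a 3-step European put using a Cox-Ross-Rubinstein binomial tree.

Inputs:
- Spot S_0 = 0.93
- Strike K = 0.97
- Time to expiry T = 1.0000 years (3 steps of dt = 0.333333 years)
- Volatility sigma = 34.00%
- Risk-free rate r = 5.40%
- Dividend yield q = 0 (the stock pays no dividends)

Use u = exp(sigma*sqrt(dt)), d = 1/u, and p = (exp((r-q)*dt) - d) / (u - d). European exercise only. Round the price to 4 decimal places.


Answer: Price = V(0,0) = 0.1282

Derivation:
dt = T/N = 0.333333
u = exp(sigma*sqrt(dt)) = 1.216891; d = 1/u = 0.821766
p = (exp((r-q)*dt) - d) / (u - d) = 0.497050
Discount per step: exp(-r*dt) = 0.982161
Stock lattice S(k, i) with i counting down-moves:
  k=0: S(0,0) = 0.9300
  k=1: S(1,0) = 1.1317; S(1,1) = 0.7642
  k=2: S(2,0) = 1.3772; S(2,1) = 0.9300; S(2,2) = 0.6280
  k=3: S(3,0) = 1.6759; S(3,1) = 1.1317; S(3,2) = 0.7642; S(3,3) = 0.5161
Terminal payoffs V(N, i) = max(K - S_T, 0):
  V(3,0) = 0.000000; V(3,1) = 0.000000; V(3,2) = 0.205757; V(3,3) = 0.453907
Backward induction: V(k, i) = exp(-r*dt) * [p * V(k+1, i) + (1-p) * V(k+1, i+1)].
  V(2,0) = exp(-r*dt) * [p*0.000000 + (1-p)*0.000000] = 0.000000
  V(2,1) = exp(-r*dt) * [p*0.000000 + (1-p)*0.205757] = 0.101640
  V(2,2) = exp(-r*dt) * [p*0.205757 + (1-p)*0.453907] = 0.324667
  V(1,0) = exp(-r*dt) * [p*0.000000 + (1-p)*0.101640] = 0.050208
  V(1,1) = exp(-r*dt) * [p*0.101640 + (1-p)*0.324667] = 0.209997
  V(0,0) = exp(-r*dt) * [p*0.050208 + (1-p)*0.209997] = 0.128244


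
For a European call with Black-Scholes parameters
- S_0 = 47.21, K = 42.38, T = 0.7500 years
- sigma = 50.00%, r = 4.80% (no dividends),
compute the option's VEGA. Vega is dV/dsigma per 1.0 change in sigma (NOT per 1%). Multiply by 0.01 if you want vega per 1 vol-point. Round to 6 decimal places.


Answer: Vega = 14.029783

Derivation:
d1 = 0.5488965582; d2 = 0.1158838563
phi(d1) = 0.3431518395; exp(-qT) = 1.0000000000; exp(-rT) = 0.9646402935
Vega = S * exp(-qT) * phi(d1) * sqrt(T) = 47.2100 * 1.0000000000 * 0.3431518395 * 0.8660254038 = 14.029783


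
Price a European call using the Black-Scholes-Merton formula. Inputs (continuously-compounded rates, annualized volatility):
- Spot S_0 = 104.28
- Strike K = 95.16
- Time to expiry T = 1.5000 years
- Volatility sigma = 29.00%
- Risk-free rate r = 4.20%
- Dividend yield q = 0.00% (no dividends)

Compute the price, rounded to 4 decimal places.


d1 = (ln(S/K) + (r - q + 0.5*sigma^2) * T) / (sigma * sqrt(T)) = 0.61263964
d2 = d1 - sigma * sqrt(T) = 0.25746362
exp(-rT) = 0.93894347; exp(-qT) = 1.00000000
C = S_0 * exp(-qT) * N(d1) - K * exp(-rT) * N(d2)
N(d1) = 0.72994268; N(d2) = 0.60158955
C = 104.2800 * 1.00000000 * 0.72994268 - 95.1600 * 0.93894347 * 0.60158955 = 22.3665

Answer: Price = 22.3665


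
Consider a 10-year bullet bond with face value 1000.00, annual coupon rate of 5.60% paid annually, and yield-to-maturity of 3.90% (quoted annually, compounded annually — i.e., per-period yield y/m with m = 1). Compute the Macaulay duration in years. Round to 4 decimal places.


Coupon per period c = face * coupon_rate / m = 56.000000
Periods per year m = 1; per-period yield y/m = 0.039000
Number of cashflows N = 10
Cashflows (t years, CF_t, discount factor 1/(1+y/m)^(m*t), PV):
  t = 1.0000: CF_t = 56.000000, DF = 0.962464, PV = 53.897979
  t = 2.0000: CF_t = 56.000000, DF = 0.926337, PV = 51.874859
  t = 3.0000: CF_t = 56.000000, DF = 0.891566, PV = 49.927680
  t = 4.0000: CF_t = 56.000000, DF = 0.858100, PV = 48.053590
  t = 5.0000: CF_t = 56.000000, DF = 0.825890, PV = 46.249846
  t = 6.0000: CF_t = 56.000000, DF = 0.794889, PV = 44.513807
  t = 7.0000: CF_t = 56.000000, DF = 0.765052, PV = 42.842933
  t = 8.0000: CF_t = 56.000000, DF = 0.736335, PV = 41.234777
  t = 9.0000: CF_t = 56.000000, DF = 0.708696, PV = 39.686984
  t = 10.0000: CF_t = 1056.000000, DF = 0.682094, PV = 720.291753
Price P = sum_t PV_t = 1138.574208
Macaulay numerator sum_t t * PV_t:
  t * PV_t at t = 1.0000: 53.897979
  t * PV_t at t = 2.0000: 103.749719
  t * PV_t at t = 3.0000: 149.783039
  t * PV_t at t = 4.0000: 192.214359
  t * PV_t at t = 5.0000: 231.249229
  t * PV_t at t = 6.0000: 267.082844
  t * PV_t at t = 7.0000: 299.900531
  t * PV_t at t = 8.0000: 329.878213
  t * PV_t at t = 9.0000: 357.182858
  t * PV_t at t = 10.0000: 7202.917535
Macaulay duration D = (sum_t t * PV_t) / P = 9187.856306 / 1138.574208 = 8.069616

Answer: Macaulay duration = 8.0696 years


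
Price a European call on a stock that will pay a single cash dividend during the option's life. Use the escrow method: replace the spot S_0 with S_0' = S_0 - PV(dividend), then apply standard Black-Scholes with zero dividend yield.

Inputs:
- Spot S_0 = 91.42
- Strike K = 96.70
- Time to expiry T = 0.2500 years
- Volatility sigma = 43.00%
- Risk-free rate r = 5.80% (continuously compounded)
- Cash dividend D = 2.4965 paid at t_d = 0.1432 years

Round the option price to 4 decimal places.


PV(D) = D * exp(-r * t_d) = 2.4965 * 0.99172880 = 2.47585094
S_0' = S_0 - PV(D) = 91.4200 - 2.47585094 = 88.94414906
d1 = (ln(S_0'/K) + (r + sigma^2/2)*T) / (sigma*sqrt(T)) = -0.21391753
d2 = d1 - sigma*sqrt(T) = -0.42891753
exp(-rT) = 0.98560462
N(d1) = 0.41530569; N(d2) = 0.33399162
C = S_0' * N(d1) - K * exp(-rT) * N(d2) = 88.94414906 * 0.41530569 - 96.7000 * 0.98560462 * 0.33399162 = 5.1069

Answer: Price = 5.1069


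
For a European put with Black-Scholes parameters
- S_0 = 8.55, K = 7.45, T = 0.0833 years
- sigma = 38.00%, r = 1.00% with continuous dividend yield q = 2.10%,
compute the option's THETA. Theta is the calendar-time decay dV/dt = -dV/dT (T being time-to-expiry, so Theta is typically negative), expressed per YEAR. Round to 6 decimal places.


d1 = 1.3021720435; d2 = 1.1924974339
phi(d1) = 0.1708849854; exp(-qT) = 0.9982522291; exp(-rT) = 0.9991673468
Theta = -S*exp(-qT)*phi(d1)*sigma/(2*sqrt(T)) + r*K*exp(-rT)*N(-d2) - q*S*exp(-qT)*N(-d1)
N(-d1) = 0.0964287899; N(-d2) = 0.1165331282; sqrt(T) = 0.2886173938
Term 1 = -8.5500 * 0.9982522291 * 0.1708849854 * 0.3800 / (2 * 0.2886173938) = -0.9601551358
Term 2 = 0.0100 * 7.4500 * 0.9991673468 * 0.1165331282 = 0.0086744892
Term 3 = -0.0210 * 8.5500 * 0.9982522291 * 0.0964287899 = -0.0172835287
Theta = -0.9601551358 + (0.0086744892) + (-0.0172835287) = -0.968764

Answer: Theta = -0.968764


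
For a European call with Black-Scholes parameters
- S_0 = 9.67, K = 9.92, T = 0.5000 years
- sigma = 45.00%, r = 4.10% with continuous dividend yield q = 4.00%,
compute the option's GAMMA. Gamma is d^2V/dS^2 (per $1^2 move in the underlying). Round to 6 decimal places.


Answer: Gamma = 0.126676

Derivation:
d1 = 0.0804542581; d2 = -0.2377437934
phi(d1) = 0.3976532132; exp(-qT) = 0.9801986733; exp(-rT) = 0.9797086965
Gamma = exp(-qT) * phi(d1) / (S * sigma * sqrt(T)) = 0.9801986733 * 0.3976532132 / (9.6700 * 0.4500 * 0.7071067812) = 0.126676


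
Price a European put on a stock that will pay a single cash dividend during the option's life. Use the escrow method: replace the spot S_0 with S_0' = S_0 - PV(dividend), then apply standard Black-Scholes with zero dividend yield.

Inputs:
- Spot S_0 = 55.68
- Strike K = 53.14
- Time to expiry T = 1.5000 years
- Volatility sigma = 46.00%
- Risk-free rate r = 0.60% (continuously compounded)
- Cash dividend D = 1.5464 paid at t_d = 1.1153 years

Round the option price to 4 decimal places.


PV(D) = D * exp(-r * t_d) = 1.5464 * 0.99333054 = 1.53608635
S_0' = S_0 - PV(D) = 55.6800 - 1.53608635 = 54.14391365
d1 = (ln(S_0'/K) + (r + sigma^2/2)*T) / (sigma*sqrt(T)) = 0.33088636
d2 = d1 - sigma*sqrt(T) = -0.23249629
exp(-rT) = 0.99104038
N(-d1) = 0.37036516; N(-d2) = 0.59192371
P = K * exp(-rT) * N(-d2) - S_0' * N(-d1) = 53.1400 * 0.99104038 * 0.59192371 - 54.14391365 * 0.37036516 = 11.1200

Answer: Price = 11.1200


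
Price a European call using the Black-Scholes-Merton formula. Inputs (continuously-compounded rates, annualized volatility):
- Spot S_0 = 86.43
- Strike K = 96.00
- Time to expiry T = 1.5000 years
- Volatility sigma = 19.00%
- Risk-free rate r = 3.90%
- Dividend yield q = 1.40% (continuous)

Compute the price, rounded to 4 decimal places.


Answer: Price = 5.4948

Derivation:
d1 = (ln(S/K) + (r - q + 0.5*sigma^2) * T) / (sigma * sqrt(T)) = -0.17377778
d2 = d1 - sigma * sqrt(T) = -0.40647930
exp(-rT) = 0.94317824; exp(-qT) = 0.97921896
C = S_0 * exp(-qT) * N(d1) - K * exp(-rT) * N(d2)
N(d1) = 0.43102006; N(d2) = 0.34219523
C = 86.4300 * 0.97921896 * 0.43102006 - 96.0000 * 0.94317824 * 0.34219523 = 5.4948


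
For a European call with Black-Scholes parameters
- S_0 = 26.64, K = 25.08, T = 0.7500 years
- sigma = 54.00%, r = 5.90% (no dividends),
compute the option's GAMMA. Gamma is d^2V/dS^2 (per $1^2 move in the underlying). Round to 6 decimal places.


d1 = 0.4574819394; d2 = -0.0101717786
phi(d1) = 0.3593050982; exp(-qT) = 1.0000000000; exp(-rT) = 0.9567147489
Gamma = exp(-qT) * phi(d1) / (S * sigma * sqrt(T)) = 1.0000000000 * 0.3593050982 / (26.6400 * 0.5400 * 0.8660254038) = 0.028841

Answer: Gamma = 0.028841


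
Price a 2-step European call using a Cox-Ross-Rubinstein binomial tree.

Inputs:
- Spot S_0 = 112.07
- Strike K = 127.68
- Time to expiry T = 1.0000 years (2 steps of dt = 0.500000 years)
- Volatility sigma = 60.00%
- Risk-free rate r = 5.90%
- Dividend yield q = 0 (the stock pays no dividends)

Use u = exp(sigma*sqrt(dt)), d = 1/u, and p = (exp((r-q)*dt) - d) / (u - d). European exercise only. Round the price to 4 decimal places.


dt = T/N = 0.500000
u = exp(sigma*sqrt(dt)) = 1.528465; d = 1/u = 0.654251
p = (exp((r-q)*dt) - d) / (u - d) = 0.429744
Discount per step: exp(-r*dt) = 0.970931
Stock lattice S(k, i) with i counting down-moves:
  k=0: S(0,0) = 112.0700
  k=1: S(1,0) = 171.2951; S(1,1) = 73.3219
  k=2: S(2,0) = 261.8186; S(2,1) = 112.0700; S(2,2) = 47.9709
Terminal payoffs V(N, i) = max(S_T - K, 0):
  V(2,0) = 134.138578; V(2,1) = 0.000000; V(2,2) = 0.000000
Backward induction: V(k, i) = exp(-r*dt) * [p * V(k+1, i) + (1-p) * V(k+1, i+1)].
  V(1,0) = exp(-r*dt) * [p*134.138578 + (1-p)*0.000000] = 55.969566
  V(1,1) = exp(-r*dt) * [p*0.000000 + (1-p)*0.000000] = 0.000000
  V(0,0) = exp(-r*dt) * [p*55.969566 + (1-p)*0.000000] = 23.353403

Answer: Price = V(0,0) = 23.3534


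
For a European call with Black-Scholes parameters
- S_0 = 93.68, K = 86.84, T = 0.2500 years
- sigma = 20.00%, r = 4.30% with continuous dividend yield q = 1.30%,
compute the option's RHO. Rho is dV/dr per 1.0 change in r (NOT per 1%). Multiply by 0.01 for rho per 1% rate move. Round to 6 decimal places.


Answer: Rho = 16.822270

Derivation:
d1 = 0.8831737428; d2 = 0.7831737428
phi(d1) = 0.2701071726; exp(-qT) = 0.9967552755; exp(-rT) = 0.9893075748
N(d2) = 0.7832374541
Rho = K*T*exp(-rT)*N(d2) = 86.8400 * 0.2500 * 0.9893075748 * 0.7832374541 = 16.822270


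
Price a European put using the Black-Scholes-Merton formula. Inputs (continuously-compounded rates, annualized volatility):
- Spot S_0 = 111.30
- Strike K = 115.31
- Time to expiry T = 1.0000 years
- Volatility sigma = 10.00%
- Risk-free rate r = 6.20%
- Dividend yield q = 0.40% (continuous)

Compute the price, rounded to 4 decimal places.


Answer: Price = 3.2435

Derivation:
d1 = (ln(S/K) + (r - q + 0.5*sigma^2) * T) / (sigma * sqrt(T)) = 0.27605104
d2 = d1 - sigma * sqrt(T) = 0.17605104
exp(-rT) = 0.93988289; exp(-qT) = 0.99600799
P = K * exp(-rT) * N(-d2) - S_0 * exp(-qT) * N(-d1)
N(-d1) = 0.39125443; N(-d2) = 0.43012692
P = 115.3100 * 0.93988289 * 0.43012692 - 111.3000 * 0.99600799 * 0.39125443 = 3.2435


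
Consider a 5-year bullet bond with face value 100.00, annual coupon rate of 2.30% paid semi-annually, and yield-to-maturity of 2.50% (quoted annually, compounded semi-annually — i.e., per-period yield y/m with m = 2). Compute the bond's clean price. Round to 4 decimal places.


Coupon per period c = face * coupon_rate / m = 1.150000
Periods per year m = 2; per-period yield y/m = 0.012500
Number of cashflows N = 10
Cashflows (t years, CF_t, discount factor 1/(1+y/m)^(m*t), PV):
  t = 0.5000: CF_t = 1.150000, DF = 0.987654, PV = 1.135802
  t = 1.0000: CF_t = 1.150000, DF = 0.975461, PV = 1.121780
  t = 1.5000: CF_t = 1.150000, DF = 0.963418, PV = 1.107931
  t = 2.0000: CF_t = 1.150000, DF = 0.951524, PV = 1.094253
  t = 2.5000: CF_t = 1.150000, DF = 0.939777, PV = 1.080744
  t = 3.0000: CF_t = 1.150000, DF = 0.928175, PV = 1.067401
  t = 3.5000: CF_t = 1.150000, DF = 0.916716, PV = 1.054223
  t = 4.0000: CF_t = 1.150000, DF = 0.905398, PV = 1.041208
  t = 4.5000: CF_t = 1.150000, DF = 0.894221, PV = 1.028354
  t = 5.0000: CF_t = 101.150000, DF = 0.883181, PV = 89.333751
Price P = sum_t PV_t = 99.065447

Answer: Price = 99.0654


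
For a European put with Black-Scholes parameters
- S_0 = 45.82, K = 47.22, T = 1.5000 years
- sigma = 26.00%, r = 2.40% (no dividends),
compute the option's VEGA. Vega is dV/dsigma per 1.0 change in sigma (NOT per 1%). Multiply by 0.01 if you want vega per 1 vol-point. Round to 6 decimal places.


Answer: Vega = 22.036855

Derivation:
d1 = 0.1777549025; d2 = -0.1406787640
phi(d1) = 0.3926891544; exp(-qT) = 1.0000000000; exp(-rT) = 0.9646402935
Vega = S * exp(-qT) * phi(d1) * sqrt(T) = 45.8200 * 1.0000000000 * 0.3926891544 * 1.2247448714 = 22.036855


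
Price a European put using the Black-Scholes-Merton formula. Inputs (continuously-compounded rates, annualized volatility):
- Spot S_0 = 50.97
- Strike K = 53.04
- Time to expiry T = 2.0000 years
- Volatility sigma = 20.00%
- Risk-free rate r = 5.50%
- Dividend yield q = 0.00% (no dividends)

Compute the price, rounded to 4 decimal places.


d1 = (ln(S/K) + (r - q + 0.5*sigma^2) * T) / (sigma * sqrt(T)) = 0.38958359
d2 = d1 - sigma * sqrt(T) = 0.10674087
exp(-rT) = 0.89583414; exp(-qT) = 1.00000000
P = K * exp(-rT) * N(-d2) - S_0 * exp(-qT) * N(-d1)
N(-d1) = 0.34842225; N(-d2) = 0.45749728
P = 53.0400 * 0.89583414 * 0.45749728 - 50.9700 * 1.00000000 * 0.34842225 = 3.9789

Answer: Price = 3.9789


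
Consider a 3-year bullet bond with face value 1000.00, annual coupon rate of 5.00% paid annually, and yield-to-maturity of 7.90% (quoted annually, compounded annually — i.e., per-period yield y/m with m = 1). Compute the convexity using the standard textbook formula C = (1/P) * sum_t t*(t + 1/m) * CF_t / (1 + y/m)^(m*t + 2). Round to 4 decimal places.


Coupon per period c = face * coupon_rate / m = 50.000000
Periods per year m = 1; per-period yield y/m = 0.079000
Number of cashflows N = 3
Cashflows (t years, CF_t, discount factor 1/(1+y/m)^(m*t), PV):
  t = 1.0000: CF_t = 50.000000, DF = 0.926784, PV = 46.339203
  t = 2.0000: CF_t = 50.000000, DF = 0.858929, PV = 42.946435
  t = 3.0000: CF_t = 1050.000000, DF = 0.796041, PV = 835.843491
Price P = sum_t PV_t = 925.129129
Convexity numerator sum_t t*(t + 1/m) * CF_t / (1+y/m)^(m*t + 2):
  t = 1.0000: term = 79.604142
  t = 2.0000: term = 221.327550
  t = 3.0000: term = 8615.159488
Convexity = (1/P) * sum = 8916.091179 / 925.129129 = 9.637672

Answer: Convexity = 9.6377


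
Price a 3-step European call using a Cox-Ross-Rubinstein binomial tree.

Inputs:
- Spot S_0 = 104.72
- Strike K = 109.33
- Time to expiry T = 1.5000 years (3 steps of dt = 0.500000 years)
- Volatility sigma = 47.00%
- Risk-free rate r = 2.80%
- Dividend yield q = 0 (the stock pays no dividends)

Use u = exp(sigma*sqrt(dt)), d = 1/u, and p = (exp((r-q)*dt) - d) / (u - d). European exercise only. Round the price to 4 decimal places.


dt = T/N = 0.500000
u = exp(sigma*sqrt(dt)) = 1.394227; d = 1/u = 0.717243
p = (exp((r-q)*dt) - d) / (u - d) = 0.438497
Discount per step: exp(-r*dt) = 0.986098
Stock lattice S(k, i) with i counting down-moves:
  k=0: S(0,0) = 104.7200
  k=1: S(1,0) = 146.0035; S(1,1) = 75.1097
  k=2: S(2,0) = 203.5620; S(2,1) = 104.7200; S(2,2) = 53.8719
  k=3: S(3,0) = 283.8116; S(3,1) = 146.0035; S(3,2) = 75.1097; S(3,3) = 38.6393
Terminal payoffs V(N, i) = max(S_T - K, 0):
  V(3,0) = 174.481613; V(3,1) = 36.673458; V(3,2) = 0.000000; V(3,3) = 0.000000
Backward induction: V(k, i) = exp(-r*dt) * [p * V(k+1, i) + (1-p) * V(k+1, i+1)].
  V(2,0) = exp(-r*dt) * [p*174.481613 + (1-p)*36.673458] = 95.751929
  V(2,1) = exp(-r*dt) * [p*36.673458 + (1-p)*0.000000] = 15.857624
  V(2,2) = exp(-r*dt) * [p*0.000000 + (1-p)*0.000000] = 0.000000
  V(1,0) = exp(-r*dt) * [p*95.751929 + (1-p)*15.857624] = 50.183505
  V(1,1) = exp(-r*dt) * [p*15.857624 + (1-p)*0.000000] = 6.856845
  V(0,0) = exp(-r*dt) * [p*50.183505 + (1-p)*6.856845] = 25.495990

Answer: Price = V(0,0) = 25.4960


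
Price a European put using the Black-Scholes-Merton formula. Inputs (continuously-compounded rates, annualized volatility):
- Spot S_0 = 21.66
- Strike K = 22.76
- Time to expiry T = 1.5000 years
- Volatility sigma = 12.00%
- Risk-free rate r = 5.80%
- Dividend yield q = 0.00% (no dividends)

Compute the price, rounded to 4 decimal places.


d1 = (ln(S/K) + (r - q + 0.5*sigma^2) * T) / (sigma * sqrt(T)) = 0.32838562
d2 = d1 - sigma * sqrt(T) = 0.18141623
exp(-rT) = 0.91667710; exp(-qT) = 1.00000000
P = K * exp(-rT) * N(-d2) - S_0 * exp(-qT) * N(-d1)
N(-d1) = 0.37131006; N(-d2) = 0.42802044
P = 22.7600 * 0.91667710 * 0.42802044 - 21.6600 * 1.00000000 * 0.37131006 = 0.8875

Answer: Price = 0.8875


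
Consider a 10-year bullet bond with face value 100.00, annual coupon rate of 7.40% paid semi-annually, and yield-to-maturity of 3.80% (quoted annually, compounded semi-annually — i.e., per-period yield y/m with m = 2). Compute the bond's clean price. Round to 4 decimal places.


Coupon per period c = face * coupon_rate / m = 3.700000
Periods per year m = 2; per-period yield y/m = 0.019000
Number of cashflows N = 20
Cashflows (t years, CF_t, discount factor 1/(1+y/m)^(m*t), PV):
  t = 0.5000: CF_t = 3.700000, DF = 0.981354, PV = 3.631011
  t = 1.0000: CF_t = 3.700000, DF = 0.963056, PV = 3.563308
  t = 1.5000: CF_t = 3.700000, DF = 0.945099, PV = 3.496867
  t = 2.0000: CF_t = 3.700000, DF = 0.927477, PV = 3.431666
  t = 2.5000: CF_t = 3.700000, DF = 0.910184, PV = 3.367680
  t = 3.0000: CF_t = 3.700000, DF = 0.893213, PV = 3.304887
  t = 3.5000: CF_t = 3.700000, DF = 0.876558, PV = 3.243265
  t = 4.0000: CF_t = 3.700000, DF = 0.860214, PV = 3.182792
  t = 4.5000: CF_t = 3.700000, DF = 0.844175, PV = 3.123446
  t = 5.0000: CF_t = 3.700000, DF = 0.828434, PV = 3.065208
  t = 5.5000: CF_t = 3.700000, DF = 0.812988, PV = 3.008054
  t = 6.0000: CF_t = 3.700000, DF = 0.797829, PV = 2.951967
  t = 6.5000: CF_t = 3.700000, DF = 0.782953, PV = 2.896926
  t = 7.0000: CF_t = 3.700000, DF = 0.768354, PV = 2.842910
  t = 7.5000: CF_t = 3.700000, DF = 0.754028, PV = 2.789902
  t = 8.0000: CF_t = 3.700000, DF = 0.739968, PV = 2.737882
  t = 8.5000: CF_t = 3.700000, DF = 0.726171, PV = 2.686833
  t = 9.0000: CF_t = 3.700000, DF = 0.712631, PV = 2.636735
  t = 9.5000: CF_t = 3.700000, DF = 0.699343, PV = 2.587571
  t = 10.0000: CF_t = 103.700000, DF = 0.686304, PV = 71.169690
Price P = sum_t PV_t = 129.718600

Answer: Price = 129.7186


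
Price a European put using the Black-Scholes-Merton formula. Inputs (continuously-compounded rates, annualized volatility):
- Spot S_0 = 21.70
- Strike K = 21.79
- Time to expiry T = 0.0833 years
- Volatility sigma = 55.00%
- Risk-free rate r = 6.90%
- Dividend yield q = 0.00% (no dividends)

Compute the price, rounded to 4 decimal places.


Answer: Price = 1.3543

Derivation:
d1 = (ln(S/K) + (r - q + 0.5*sigma^2) * T) / (sigma * sqrt(T)) = 0.08950470
d2 = d1 - sigma * sqrt(T) = -0.06923487
exp(-rT) = 0.99426879; exp(-qT) = 1.00000000
P = K * exp(-rT) * N(-d2) - S_0 * exp(-qT) * N(-d1)
N(-d1) = 0.46434041; N(-d2) = 0.52759867
P = 21.7900 * 0.99426879 * 0.52759867 - 21.7000 * 1.00000000 * 0.46434041 = 1.3543


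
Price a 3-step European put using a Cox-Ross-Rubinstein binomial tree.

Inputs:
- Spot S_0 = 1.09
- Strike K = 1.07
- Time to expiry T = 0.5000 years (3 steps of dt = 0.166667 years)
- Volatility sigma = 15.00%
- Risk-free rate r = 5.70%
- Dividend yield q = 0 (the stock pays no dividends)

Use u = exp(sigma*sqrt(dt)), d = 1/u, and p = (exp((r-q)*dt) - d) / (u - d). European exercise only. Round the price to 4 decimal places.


Answer: Price = V(0,0) = 0.0273

Derivation:
dt = T/N = 0.166667
u = exp(sigma*sqrt(dt)) = 1.063151; d = 1/u = 0.940600
p = (exp((r-q)*dt) - d) / (u - d) = 0.562584
Discount per step: exp(-r*dt) = 0.990545
Stock lattice S(k, i) with i counting down-moves:
  k=0: S(0,0) = 1.0900
  k=1: S(1,0) = 1.1588; S(1,1) = 1.0253
  k=2: S(2,0) = 1.2320; S(2,1) = 1.0900; S(2,2) = 0.9644
  k=3: S(3,0) = 1.3098; S(3,1) = 1.1588; S(3,2) = 1.0253; S(3,3) = 0.9071
Terminal payoffs V(N, i) = max(K - S_T, 0):
  V(3,0) = 0.000000; V(3,1) = 0.000000; V(3,2) = 0.044746; V(3,3) = 0.162929
Backward induction: V(k, i) = exp(-r*dt) * [p * V(k+1, i) + (1-p) * V(k+1, i+1)].
  V(2,0) = exp(-r*dt) * [p*0.000000 + (1-p)*0.000000] = 0.000000
  V(2,1) = exp(-r*dt) * [p*0.000000 + (1-p)*0.044746] = 0.019388
  V(2,2) = exp(-r*dt) * [p*0.044746 + (1-p)*0.162929] = 0.095529
  V(1,0) = exp(-r*dt) * [p*0.000000 + (1-p)*0.019388] = 0.008400
  V(1,1) = exp(-r*dt) * [p*0.019388 + (1-p)*0.095529] = 0.052195
  V(0,0) = exp(-r*dt) * [p*0.008400 + (1-p)*0.052195] = 0.027296


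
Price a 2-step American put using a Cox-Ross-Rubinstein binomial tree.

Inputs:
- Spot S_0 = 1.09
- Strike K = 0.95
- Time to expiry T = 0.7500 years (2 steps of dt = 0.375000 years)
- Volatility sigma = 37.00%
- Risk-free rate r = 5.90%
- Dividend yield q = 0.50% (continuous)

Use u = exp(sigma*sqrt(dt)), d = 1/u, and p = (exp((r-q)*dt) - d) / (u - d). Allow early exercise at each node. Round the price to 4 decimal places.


dt = T/N = 0.375000
u = exp(sigma*sqrt(dt)) = 1.254300; d = 1/u = 0.797257
p = (exp((r-q)*dt) - d) / (u - d) = 0.488355
Discount per step: exp(-r*dt) = 0.978118
Stock lattice S(k, i) with i counting down-moves:
  k=0: S(0,0) = 1.0900
  k=1: S(1,0) = 1.3672; S(1,1) = 0.8690
  k=2: S(2,0) = 1.7149; S(2,1) = 1.0900; S(2,2) = 0.6928
Terminal payoffs V(N, i) = max(K - S_T, 0):
  V(2,0) = 0.000000; V(2,1) = 0.000000; V(2,2) = 0.257175
Backward induction: V(k, i) = exp(-r*dt) * [p * V(k+1, i) + (1-p) * V(k+1, i+1)]; then take max(V_cont, immediate exercise) for American.
  V(1,0) = exp(-r*dt) * [p*0.000000 + (1-p)*0.000000] = 0.000000; exercise = 0.000000; V(1,0) = max -> 0.000000
  V(1,1) = exp(-r*dt) * [p*0.000000 + (1-p)*0.257175] = 0.128703; exercise = 0.080990; V(1,1) = max -> 0.128703
  V(0,0) = exp(-r*dt) * [p*0.000000 + (1-p)*0.128703] = 0.064409; exercise = 0.000000; V(0,0) = max -> 0.064409

Answer: Price = V(0,0) = 0.0644


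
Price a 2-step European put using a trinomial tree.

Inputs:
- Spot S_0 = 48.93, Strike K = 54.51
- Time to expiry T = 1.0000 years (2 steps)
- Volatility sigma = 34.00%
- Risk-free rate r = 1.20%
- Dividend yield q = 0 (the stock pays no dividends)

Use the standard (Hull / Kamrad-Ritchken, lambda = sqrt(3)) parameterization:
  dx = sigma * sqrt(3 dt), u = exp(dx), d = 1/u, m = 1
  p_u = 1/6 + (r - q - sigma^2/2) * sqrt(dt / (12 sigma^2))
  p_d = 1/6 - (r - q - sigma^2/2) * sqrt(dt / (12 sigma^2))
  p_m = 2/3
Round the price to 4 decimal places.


dt = T/N = 0.500000; dx = sigma*sqrt(3*dt) = 0.416413
u = exp(dx) = 1.516512; d = 1/u = 0.659408
p_u = 0.139170, p_m = 0.666667, p_d = 0.194163
Discount per step: exp(-r*dt) = 0.994018
Stock lattice S(k, j) with j the centered position index:
  k=0: S(0,+0) = 48.9300
  k=1: S(1,-1) = 32.2648; S(1,+0) = 48.9300; S(1,+1) = 74.2030
  k=2: S(2,-2) = 21.2757; S(2,-1) = 32.2648; S(2,+0) = 48.9300; S(2,+1) = 74.2030; S(2,+2) = 112.5297
Terminal payoffs V(N, j) = max(K - S_T, 0):
  V(2,-2) = 33.234329; V(2,-1) = 22.245181; V(2,+0) = 5.580000; V(2,+1) = 0.000000; V(2,+2) = 0.000000
Backward induction: V(k, j) = exp(-r*dt) * [p_u * V(k+1, j+1) + p_m * V(k+1, j) + p_d * V(k+1, j-1)]
  V(1,-1) = exp(-r*dt) * [p_u*5.580000 + p_m*22.245181 + p_d*33.234329] = 21.927618
  V(1,+0) = exp(-r*dt) * [p_u*0.000000 + p_m*5.580000 + p_d*22.245181] = 7.991109
  V(1,+1) = exp(-r*dt) * [p_u*0.000000 + p_m*0.000000 + p_d*5.580000] = 1.076951
  V(0,+0) = exp(-r*dt) * [p_u*1.076951 + p_m*7.991109 + p_d*21.927618] = 9.676592

Answer: Price = V(0,0) = 9.6766


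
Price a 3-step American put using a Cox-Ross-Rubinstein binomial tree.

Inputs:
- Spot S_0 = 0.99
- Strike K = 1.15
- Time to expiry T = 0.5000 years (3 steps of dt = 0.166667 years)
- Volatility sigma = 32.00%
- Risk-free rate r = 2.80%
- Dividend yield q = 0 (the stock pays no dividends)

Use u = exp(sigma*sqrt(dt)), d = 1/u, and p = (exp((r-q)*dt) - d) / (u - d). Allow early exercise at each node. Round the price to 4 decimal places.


dt = T/N = 0.166667
u = exp(sigma*sqrt(dt)) = 1.139557; d = 1/u = 0.877534
p = (exp((r-q)*dt) - d) / (u - d) = 0.485238
Discount per step: exp(-r*dt) = 0.995344
Stock lattice S(k, i) with i counting down-moves:
  k=0: S(0,0) = 0.9900
  k=1: S(1,0) = 1.1282; S(1,1) = 0.8688
  k=2: S(2,0) = 1.2856; S(2,1) = 0.9900; S(2,2) = 0.7624
  k=3: S(3,0) = 1.4650; S(3,1) = 1.1282; S(3,2) = 0.8688; S(3,3) = 0.6690
Terminal payoffs V(N, i) = max(K - S_T, 0):
  V(3,0) = 0.000000; V(3,1) = 0.021839; V(3,2) = 0.281241; V(3,3) = 0.480998
Backward induction: V(k, i) = exp(-r*dt) * [p * V(k+1, i) + (1-p) * V(k+1, i+1)]; then take max(V_cont, immediate exercise) for American.
  V(2,0) = exp(-r*dt) * [p*0.000000 + (1-p)*0.021839] = 0.011189; exercise = 0.000000; V(2,0) = max -> 0.011189
  V(2,1) = exp(-r*dt) * [p*0.021839 + (1-p)*0.281241] = 0.154646; exercise = 0.160000; V(2,1) = max -> 0.160000
  V(2,2) = exp(-r*dt) * [p*0.281241 + (1-p)*0.480998] = 0.382280; exercise = 0.387635; V(2,2) = max -> 0.387635
  V(1,0) = exp(-r*dt) * [p*0.011189 + (1-p)*0.160000] = 0.087383; exercise = 0.021839; V(1,0) = max -> 0.087383
  V(1,1) = exp(-r*dt) * [p*0.160000 + (1-p)*0.387635] = 0.275887; exercise = 0.281241; V(1,1) = max -> 0.281241
  V(0,0) = exp(-r*dt) * [p*0.087383 + (1-p)*0.281241] = 0.186302; exercise = 0.160000; V(0,0) = max -> 0.186302

Answer: Price = V(0,0) = 0.1863


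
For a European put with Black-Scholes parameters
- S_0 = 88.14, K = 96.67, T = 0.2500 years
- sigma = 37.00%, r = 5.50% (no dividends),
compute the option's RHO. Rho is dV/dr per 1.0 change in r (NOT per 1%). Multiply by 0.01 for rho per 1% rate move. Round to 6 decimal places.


Answer: Rho = -16.629009

Derivation:
d1 = -0.3325089571; d2 = -0.5175089571
phi(d1) = 0.3774868156; exp(-qT) = 1.0000000000; exp(-rT) = 0.9863440995
N(-d2) = 0.6975995411
Rho = -K*T*exp(-rT)*N(-d2) = -96.6700 * 0.2500 * 0.9863440995 * 0.6975995411 = -16.629009


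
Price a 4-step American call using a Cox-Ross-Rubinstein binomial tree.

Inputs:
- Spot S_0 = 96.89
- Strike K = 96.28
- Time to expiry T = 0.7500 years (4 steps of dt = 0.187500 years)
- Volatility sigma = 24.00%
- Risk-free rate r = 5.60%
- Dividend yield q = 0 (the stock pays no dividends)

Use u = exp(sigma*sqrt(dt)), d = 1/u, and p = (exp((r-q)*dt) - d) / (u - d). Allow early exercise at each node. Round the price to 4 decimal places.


Answer: Price = V(0,0) = 9.9491

Derivation:
dt = T/N = 0.187500
u = exp(sigma*sqrt(dt)) = 1.109515; d = 1/u = 0.901295
p = (exp((r-q)*dt) - d) / (u - d) = 0.524736
Discount per step: exp(-r*dt) = 0.989555
Stock lattice S(k, i) with i counting down-moves:
  k=0: S(0,0) = 96.8900
  k=1: S(1,0) = 107.5009; S(1,1) = 87.3264
  k=2: S(2,0) = 119.2739; S(2,1) = 96.8900; S(2,2) = 78.7069
  k=3: S(3,0) = 132.3362; S(3,1) = 107.5009; S(3,2) = 87.3264; S(3,3) = 70.9381
  k=4: S(4,0) = 146.8290; S(4,1) = 119.2739; S(4,2) = 96.8900; S(4,3) = 78.7069; S(4,4) = 63.9361
Terminal payoffs V(N, i) = max(S_T - K, 0):
  V(4,0) = 50.548980; V(4,1) = 22.993886; V(4,2) = 0.610000; V(4,3) = 0.000000; V(4,4) = 0.000000
Backward induction: V(k, i) = exp(-r*dt) * [p * V(k+1, i) + (1-p) * V(k+1, i+1)]; then take max(V_cont, immediate exercise) for American.
  V(3,0) = exp(-r*dt) * [p*50.548980 + (1-p)*22.993886] = 37.061825; exercise = 36.056174; V(3,0) = max -> 37.061825
  V(3,1) = exp(-r*dt) * [p*22.993886 + (1-p)*0.610000] = 12.226566; exercise = 11.220915; V(3,1) = max -> 12.226566
  V(3,2) = exp(-r*dt) * [p*0.610000 + (1-p)*0.000000] = 0.316745; exercise = 0.000000; V(3,2) = max -> 0.316745
  V(3,3) = exp(-r*dt) * [p*0.000000 + (1-p)*0.000000] = 0.000000; exercise = 0.000000; V(3,3) = max -> 0.000000
  V(2,0) = exp(-r*dt) * [p*37.061825 + (1-p)*12.226566] = 24.994684; exercise = 22.993886; V(2,0) = max -> 24.994684
  V(2,1) = exp(-r*dt) * [p*12.226566 + (1-p)*0.316745] = 6.497668; exercise = 0.610000; V(2,1) = max -> 6.497668
  V(2,2) = exp(-r*dt) * [p*0.316745 + (1-p)*0.000000] = 0.164472; exercise = 0.000000; V(2,2) = max -> 0.164472
  V(1,0) = exp(-r*dt) * [p*24.994684 + (1-p)*6.497668] = 16.034462; exercise = 11.220915; V(1,0) = max -> 16.034462
  V(1,1) = exp(-r*dt) * [p*6.497668 + (1-p)*0.164472] = 3.451295; exercise = 0.000000; V(1,1) = max -> 3.451295
  V(0,0) = exp(-r*dt) * [p*16.034462 + (1-p)*3.451295] = 9.949115; exercise = 0.610000; V(0,0) = max -> 9.949115


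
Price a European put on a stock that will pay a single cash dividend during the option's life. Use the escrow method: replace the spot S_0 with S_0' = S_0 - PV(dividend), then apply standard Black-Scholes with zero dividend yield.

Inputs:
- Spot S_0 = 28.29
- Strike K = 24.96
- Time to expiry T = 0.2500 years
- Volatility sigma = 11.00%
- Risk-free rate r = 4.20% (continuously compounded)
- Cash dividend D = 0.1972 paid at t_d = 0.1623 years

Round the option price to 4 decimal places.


PV(D) = D * exp(-r * t_d) = 0.1972 * 0.99320658 = 0.19586034
S_0' = S_0 - PV(D) = 28.2900 - 0.19586034 = 28.09413966
d1 = (ln(S_0'/K) + (r + sigma^2/2)*T) / (sigma*sqrt(T)) = 2.36907197
d2 = d1 - sigma*sqrt(T) = 2.31407197
exp(-rT) = 0.98955493
N(-d1) = 0.00891639; N(-d2) = 0.01033189
P = K * exp(-rT) * N(-d2) - S_0' * N(-d1) = 24.9600 * 0.98955493 * 0.01033189 - 28.09413966 * 0.00891639 = 0.0047

Answer: Price = 0.0047


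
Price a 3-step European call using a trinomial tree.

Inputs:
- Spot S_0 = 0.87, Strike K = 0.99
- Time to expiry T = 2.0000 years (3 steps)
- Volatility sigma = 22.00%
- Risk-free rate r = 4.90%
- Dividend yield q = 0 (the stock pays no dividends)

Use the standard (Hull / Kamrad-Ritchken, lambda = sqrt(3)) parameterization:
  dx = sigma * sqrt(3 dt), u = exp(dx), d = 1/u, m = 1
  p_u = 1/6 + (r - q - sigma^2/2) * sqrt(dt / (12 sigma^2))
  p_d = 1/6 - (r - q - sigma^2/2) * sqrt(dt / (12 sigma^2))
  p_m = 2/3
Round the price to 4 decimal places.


dt = T/N = 0.666667; dx = sigma*sqrt(3*dt) = 0.311127
u = exp(dx) = 1.364963; d = 1/u = 0.732621
p_u = 0.193237, p_m = 0.666667, p_d = 0.140097
Discount per step: exp(-r*dt) = 0.967861
Stock lattice S(k, j) with j the centered position index:
  k=0: S(0,+0) = 0.8700
  k=1: S(1,-1) = 0.6374; S(1,+0) = 0.8700; S(1,+1) = 1.1875
  k=2: S(2,-2) = 0.4670; S(2,-1) = 0.6374; S(2,+0) = 0.8700; S(2,+1) = 1.1875; S(2,+2) = 1.6209
  k=3: S(3,-3) = 0.3421; S(3,-2) = 0.4670; S(3,-1) = 0.6374; S(3,+0) = 0.8700; S(3,+1) = 1.1875; S(3,+2) = 1.6209; S(3,+3) = 2.2125
Terminal payoffs V(N, j) = max(S_T - K, 0):
  V(3,-3) = 0.000000; V(3,-2) = 0.000000; V(3,-1) = 0.000000; V(3,+0) = 0.000000; V(3,+1) = 0.197517; V(3,+2) = 0.630917; V(3,+3) = 1.222491
Backward induction: V(k, j) = exp(-r*dt) * [p_u * V(k+1, j+1) + p_m * V(k+1, j) + p_d * V(k+1, j-1)]
  V(2,-2) = exp(-r*dt) * [p_u*0.000000 + p_m*0.000000 + p_d*0.000000] = 0.000000
  V(2,-1) = exp(-r*dt) * [p_u*0.000000 + p_m*0.000000 + p_d*0.000000] = 0.000000
  V(2,+0) = exp(-r*dt) * [p_u*0.197517 + p_m*0.000000 + p_d*0.000000] = 0.036941
  V(2,+1) = exp(-r*dt) * [p_u*0.630917 + p_m*0.197517 + p_d*0.000000] = 0.245444
  V(2,+2) = exp(-r*dt) * [p_u*1.222491 + p_m*0.630917 + p_d*0.197517] = 0.662513
  V(1,-1) = exp(-r*dt) * [p_u*0.036941 + p_m*0.000000 + p_d*0.000000] = 0.006909
  V(1,+0) = exp(-r*dt) * [p_u*0.245444 + p_m*0.036941 + p_d*0.000000] = 0.069740
  V(1,+1) = exp(-r*dt) * [p_u*0.662513 + p_m*0.245444 + p_d*0.036941] = 0.287287
  V(0,+0) = exp(-r*dt) * [p_u*0.287287 + p_m*0.069740 + p_d*0.006909] = 0.099666

Answer: Price = V(0,0) = 0.0997


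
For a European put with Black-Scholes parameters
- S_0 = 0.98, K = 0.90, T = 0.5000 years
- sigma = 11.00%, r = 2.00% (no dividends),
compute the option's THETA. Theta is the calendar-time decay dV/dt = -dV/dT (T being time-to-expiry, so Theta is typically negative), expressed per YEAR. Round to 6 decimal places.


d1 = 1.2622859922; d2 = 1.1845042463
phi(d1) = 0.1798519087; exp(-qT) = 1.0000000000; exp(-rT) = 0.9900498337
Theta = -S*exp(-qT)*phi(d1)*sigma/(2*sqrt(T)) + r*K*exp(-rT)*N(-d2) - q*S*exp(-qT)*N(-d1)
N(-d1) = 0.1034229477; N(-d2) = 0.1181067582; sqrt(T) = 0.7071067812
Term 1 = -0.9800 * 1.0000000000 * 0.1798519087 * 0.1100 / (2 * 0.7071067812) = -0.0137094116
Term 2 = 0.0200 * 0.9000 * 0.9900498337 * 0.1181067582 = 0.0021047684
Term 3 = 0 (no dividend yield, q = 0)
Theta = -0.0137094116 + (0.0021047684) + (0.0000000000) = -0.011605

Answer: Theta = -0.011605


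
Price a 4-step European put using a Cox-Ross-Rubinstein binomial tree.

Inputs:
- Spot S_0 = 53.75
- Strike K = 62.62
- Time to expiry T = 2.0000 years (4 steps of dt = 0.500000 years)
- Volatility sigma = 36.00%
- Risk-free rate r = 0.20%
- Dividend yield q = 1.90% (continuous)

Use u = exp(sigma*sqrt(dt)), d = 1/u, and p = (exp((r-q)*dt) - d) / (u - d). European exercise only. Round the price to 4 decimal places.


Answer: Price = V(0,0) = 17.8978

Derivation:
dt = T/N = 0.500000
u = exp(sigma*sqrt(dt)) = 1.289892; d = 1/u = 0.775259
p = (exp((r-q)*dt) - d) / (u - d) = 0.420255
Discount per step: exp(-r*dt) = 0.999000
Stock lattice S(k, i) with i counting down-moves:
  k=0: S(0,0) = 53.7500
  k=1: S(1,0) = 69.3317; S(1,1) = 41.6702
  k=2: S(2,0) = 89.4304; S(2,1) = 53.7500; S(2,2) = 32.3052
  k=3: S(3,0) = 115.3555; S(3,1) = 69.3317; S(3,2) = 41.6702; S(3,3) = 25.0449
  k=4: S(4,0) = 148.7962; S(4,1) = 89.4304; S(4,2) = 53.7500; S(4,3) = 32.3052; S(4,4) = 19.4162
Terminal payoffs V(N, i) = max(K - S_T, 0):
  V(4,0) = 0.000000; V(4,1) = 0.000000; V(4,2) = 8.870000; V(4,3) = 30.314846; V(4,4) = 43.203759
Backward induction: V(k, i) = exp(-r*dt) * [p * V(k+1, i) + (1-p) * V(k+1, i+1)].
  V(3,0) = exp(-r*dt) * [p*0.000000 + (1-p)*0.000000] = 0.000000
  V(3,1) = exp(-r*dt) * [p*0.000000 + (1-p)*8.870000] = 5.137197
  V(3,2) = exp(-r*dt) * [p*8.870000 + (1-p)*30.314846] = 21.281246
  V(3,3) = exp(-r*dt) * [p*30.314846 + (1-p)*43.203759] = 37.749358
  V(2,0) = exp(-r*dt) * [p*0.000000 + (1-p)*5.137197] = 2.975286
  V(2,1) = exp(-r*dt) * [p*5.137197 + (1-p)*21.281246] = 14.482136
  V(2,2) = exp(-r*dt) * [p*21.281246 + (1-p)*37.749358] = 30.797735
  V(1,0) = exp(-r*dt) * [p*2.975286 + (1-p)*14.482136] = 9.636681
  V(1,1) = exp(-r*dt) * [p*14.482136 + (1-p)*30.797735] = 23.917090
  V(0,0) = exp(-r*dt) * [p*9.636681 + (1-p)*23.917090] = 17.897767


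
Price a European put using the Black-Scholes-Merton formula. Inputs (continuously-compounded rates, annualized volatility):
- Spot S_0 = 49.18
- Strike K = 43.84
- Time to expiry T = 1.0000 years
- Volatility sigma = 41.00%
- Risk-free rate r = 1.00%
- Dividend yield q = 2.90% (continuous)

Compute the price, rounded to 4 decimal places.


d1 = (ln(S/K) + (r - q + 0.5*sigma^2) * T) / (sigma * sqrt(T)) = 0.43900096
d2 = d1 - sigma * sqrt(T) = 0.02900096
exp(-rT) = 0.99004983; exp(-qT) = 0.97141646
P = K * exp(-rT) * N(-d2) - S_0 * exp(-qT) * N(-d1)
N(-d1) = 0.33033042; N(-d2) = 0.48843191
P = 43.8400 * 0.99004983 * 0.48843191 - 49.1800 * 0.97141646 * 0.33033042 = 5.4185

Answer: Price = 5.4185


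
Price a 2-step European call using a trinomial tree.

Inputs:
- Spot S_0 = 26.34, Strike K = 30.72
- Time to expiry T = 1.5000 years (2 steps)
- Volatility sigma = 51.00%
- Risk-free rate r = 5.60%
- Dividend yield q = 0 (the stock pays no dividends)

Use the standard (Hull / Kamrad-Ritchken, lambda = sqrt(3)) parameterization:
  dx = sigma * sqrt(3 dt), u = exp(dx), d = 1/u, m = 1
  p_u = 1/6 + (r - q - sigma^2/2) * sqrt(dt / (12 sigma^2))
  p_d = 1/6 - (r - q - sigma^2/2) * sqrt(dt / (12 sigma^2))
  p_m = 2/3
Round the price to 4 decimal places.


Answer: Price = V(0,0) = 5.5576

Derivation:
dt = T/N = 0.750000; dx = sigma*sqrt(3*dt) = 0.765000
u = exp(dx) = 2.148994; d = 1/u = 0.465334
p_u = 0.130368, p_m = 0.666667, p_d = 0.202966
Discount per step: exp(-r*dt) = 0.958870
Stock lattice S(k, j) with j the centered position index:
  k=0: S(0,+0) = 26.3400
  k=1: S(1,-1) = 12.2569; S(1,+0) = 26.3400; S(1,+1) = 56.6045
  k=2: S(2,-2) = 5.7035; S(2,-1) = 12.2569; S(2,+0) = 26.3400; S(2,+1) = 56.6045; S(2,+2) = 121.6428
Terminal payoffs V(N, j) = max(S_T - K, 0):
  V(2,-2) = 0.000000; V(2,-1) = 0.000000; V(2,+0) = 0.000000; V(2,+1) = 25.884512; V(2,+2) = 90.922777
Backward induction: V(k, j) = exp(-r*dt) * [p_u * V(k+1, j+1) + p_m * V(k+1, j) + p_d * V(k+1, j-1)]
  V(1,-1) = exp(-r*dt) * [p_u*0.000000 + p_m*0.000000 + p_d*0.000000] = 0.000000
  V(1,+0) = exp(-r*dt) * [p_u*25.884512 + p_m*0.000000 + p_d*0.000000] = 3.235709
  V(1,+1) = exp(-r*dt) * [p_u*90.922777 + p_m*25.884512 + p_d*0.000000] = 27.912440
  V(0,+0) = exp(-r*dt) * [p_u*27.912440 + p_m*3.235709 + p_d*0.000000] = 5.557627
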